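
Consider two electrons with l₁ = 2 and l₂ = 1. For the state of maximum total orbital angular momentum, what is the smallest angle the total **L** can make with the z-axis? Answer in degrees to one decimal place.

θ_min ≈ 30.0°

The total orbital quantum number L ranges from |l₁ − l₂| to l₁ + l₂ in integer steps.
So L can be 1, 2, 3.
The maximum is L = 3, with |L_tot| = ℏ√(3·4) = 2√3 ℏ.
The minimum angle with z is arccos(3/√12) ≈ 30.0°.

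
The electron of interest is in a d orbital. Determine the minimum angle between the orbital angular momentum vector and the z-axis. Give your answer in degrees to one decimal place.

A d state has l = 2.
|L| = ℏ√(l(l+1)) = √6 ℏ.
The smallest angle corresponds to the largest L_z, i.e. m_l = l = 2, giving L_z = 2ℏ.
cos θ_min = 2/√6, so θ_min ≈ 35.3°.

θ_min ≈ 35.3°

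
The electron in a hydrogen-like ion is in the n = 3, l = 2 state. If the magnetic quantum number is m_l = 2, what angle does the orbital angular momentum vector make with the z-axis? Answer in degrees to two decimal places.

θ ≈ 35.26°

|L|² = l(l+1)ℏ² = 6ℏ², so |L| = √6 ℏ.
L_z = m_l ℏ = 2ℏ.
cos θ = L_z/|L| = 2/√6, so θ ≈ 35.26°.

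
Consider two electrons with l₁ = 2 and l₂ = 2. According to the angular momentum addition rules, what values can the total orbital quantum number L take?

L runs from |2 − 2| = 0 to 2 + 2 = 4.
So L can be 0, 1, 2, 3, 4.

L = 0, 1, 2, 3, 4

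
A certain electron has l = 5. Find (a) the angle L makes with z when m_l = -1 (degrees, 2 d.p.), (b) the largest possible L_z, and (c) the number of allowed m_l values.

For m_l = -1: cos θ = -1/√30, θ ≈ 100.52°.
L_z,max = lℏ = 5ℏ.
There are 2l+1 = 11 values of m_l.

θ(m_l=-1) ≈ 100.52°; L_z,max = 5ℏ; 11 values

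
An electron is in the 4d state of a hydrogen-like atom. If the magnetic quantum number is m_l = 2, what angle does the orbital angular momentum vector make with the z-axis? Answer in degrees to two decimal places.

θ ≈ 35.26°

4d means n = 4, l = 2.
|L| = √(l(l+1)) ℏ = √6 ℏ.
L_z = m_l ℏ = 2ℏ.
cos θ = L_z/|L| = 2/√6, so θ ≈ 35.26°.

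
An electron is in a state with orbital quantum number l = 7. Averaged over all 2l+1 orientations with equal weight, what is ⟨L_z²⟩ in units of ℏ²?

⟨L_z²⟩ = 18.67 ℏ²

m_l runs from −7 to 7, i.e. {-7, -6, -5, -4, -3, -2, -1, 0, 1, 2, 3, 4, 5, 6, 7}.
⟨L_z²⟩ = ℏ²·(Σ m_l²)/(2l+1) = ℏ²·280/15 = 18.67ℏ².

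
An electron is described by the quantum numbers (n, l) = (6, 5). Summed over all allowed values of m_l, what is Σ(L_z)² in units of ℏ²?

Σ(L_z)² = 110 ℏ²

m_l runs from −5 to 5, i.e. {-5, -4, -3, -2, -1, 0, 1, 2, 3, 4, 5}.
Summing m² from −5 to 5: Σ m_l² = 110.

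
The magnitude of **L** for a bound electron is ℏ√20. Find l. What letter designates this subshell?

Since |L|² = l(l+1)ℏ², l(l+1) = 20.
Solving: l = 4.

l = 4 (g orbital)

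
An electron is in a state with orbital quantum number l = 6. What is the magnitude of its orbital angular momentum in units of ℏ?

|L| = ℏ√(l(l+1)) = ℏ√(6·7) = √42 ℏ

|L| = √42 ℏ ≈ 6.481ℏ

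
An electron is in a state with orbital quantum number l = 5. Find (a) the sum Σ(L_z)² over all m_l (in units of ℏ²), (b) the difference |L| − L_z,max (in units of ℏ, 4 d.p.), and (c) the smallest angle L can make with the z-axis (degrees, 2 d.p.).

Σ(L_z)² = 110 ℏ²; |L|−L_z,max ≈ 0.4772ℏ; θ_min ≈ 24.09°

Σ m_l² = 110, so Σ(L_z)² = 110 ℏ².
|L| − L_z,max = (√30 − 5)ℏ ≈ 0.4772ℏ.
cos θ_min = 5/√30, so θ_min ≈ 24.09°.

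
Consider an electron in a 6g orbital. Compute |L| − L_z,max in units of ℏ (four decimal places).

|L| − L_z,max ≈ 0.4721ℏ

For 6g, l = 4.
|L| = 2√5 ℏ ≈ 4.4721ℏ, while L_z,max = lℏ = 4ℏ.
The difference is (2√5 − 4)ℏ ≈ 0.4721ℏ.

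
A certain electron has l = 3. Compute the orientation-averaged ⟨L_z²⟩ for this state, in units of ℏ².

⟨L_z²⟩ = 4 ℏ²

m_l runs from −3 to 3, i.e. {-3, -2, -1, 0, 1, 2, 3}.
Average of L_z² over 7 states: 28/7 ℏ² = 4 ℏ².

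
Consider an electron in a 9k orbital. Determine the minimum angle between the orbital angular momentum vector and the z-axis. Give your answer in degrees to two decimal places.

θ_min ≈ 20.70°

For 9k, l = 7.
|L|² = l(l+1)ℏ² = 56ℏ², so |L| = 2√14 ℏ.
The smallest angle corresponds to the largest L_z, i.e. m_l = l = 7, giving L_z = 7ℏ.
cos θ_min = 7/√56, so θ_min ≈ 20.70°.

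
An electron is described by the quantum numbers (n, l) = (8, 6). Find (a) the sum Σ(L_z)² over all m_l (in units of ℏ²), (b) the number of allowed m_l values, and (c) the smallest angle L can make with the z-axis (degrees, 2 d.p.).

Σ m_l² = 182, so Σ(L_z)² = 182 ℏ².
There are 2l+1 = 13 values of m_l.
cos θ_min = 6/√42, so θ_min ≈ 22.21°.

Σ(L_z)² = 182 ℏ²; 13 values; θ_min ≈ 22.21°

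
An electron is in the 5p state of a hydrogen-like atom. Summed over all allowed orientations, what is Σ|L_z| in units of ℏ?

Σ|L_z| = 2 ℏ

5p means n = 5, l = 1.
The allowed m_l values are -1, 0, 1.
Σ|m_l| = 2·1(1+1)/2 = 2.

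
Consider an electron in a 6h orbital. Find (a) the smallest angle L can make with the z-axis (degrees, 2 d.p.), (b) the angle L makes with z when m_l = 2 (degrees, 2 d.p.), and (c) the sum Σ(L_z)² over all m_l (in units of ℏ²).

For 6h, l = 5.
cos θ_min = 5/√30, so θ_min ≈ 24.09°.
For m_l = 2: cos θ = 2/√30, θ ≈ 68.58°.
Σ m_l² = 110, so Σ(L_z)² = 110 ℏ².

θ_min ≈ 24.09°; θ(m_l=2) ≈ 68.58°; Σ(L_z)² = 110 ℏ²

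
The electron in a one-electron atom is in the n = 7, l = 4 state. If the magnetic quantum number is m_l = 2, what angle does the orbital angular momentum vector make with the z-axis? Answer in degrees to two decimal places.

|L| = ℏ√(l(l+1)) = 2√5 ℏ.
L_z = m_l ℏ = 2ℏ.
cos θ = L_z/|L| = 2/√20, so θ ≈ 63.43°.

θ ≈ 63.43°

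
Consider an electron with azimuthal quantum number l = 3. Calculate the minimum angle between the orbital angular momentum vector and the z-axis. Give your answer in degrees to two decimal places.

|L| = √(l(l+1)) ℏ = 2√3 ℏ.
The smallest angle corresponds to the largest L_z, i.e. m_l = l = 3, giving L_z = 3ℏ.
cos θ_min = 3/√12, so θ_min ≈ 30.00°.

θ_min ≈ 30.00°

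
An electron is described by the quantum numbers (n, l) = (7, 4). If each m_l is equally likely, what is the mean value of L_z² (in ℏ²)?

⟨L_z²⟩ = 6.667 ℏ²

m_l runs from −4 to 4, i.e. {-4, -3, -2, -1, 0, 1, 2, 3, 4}.
⟨L_z²⟩ = ℏ²·l(l+1)/3 = 6.667ℏ².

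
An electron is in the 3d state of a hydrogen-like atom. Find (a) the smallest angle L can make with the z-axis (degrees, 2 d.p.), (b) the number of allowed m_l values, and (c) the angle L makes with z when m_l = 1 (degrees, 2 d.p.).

θ_min ≈ 35.26°; 5 values; θ(m_l=1) ≈ 65.91°

The 3d subshell has l = 2.
cos θ_min = 2/√6, so θ_min ≈ 35.26°.
There are 2l+1 = 5 values of m_l.
For m_l = 1: cos θ = 1/√6, θ ≈ 65.91°.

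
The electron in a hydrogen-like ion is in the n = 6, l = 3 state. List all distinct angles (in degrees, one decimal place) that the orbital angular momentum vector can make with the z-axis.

θ ∈ {30.0°, 54.7°, 73.2°, 90.0°, 106.8°, 125.3°, 150.0°}

|L| = ℏ√(l(l+1)) = 2√3 ℏ.
cos θ = m_l/√12 for each m_l ∈ {-3, -2, -1, 0, 1, 2, 3}.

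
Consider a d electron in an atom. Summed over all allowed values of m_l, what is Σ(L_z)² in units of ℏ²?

Σ(L_z)² = 10 ℏ²

For a d orbital, l = 2.
m_l ∈ {-2, -1, 0, 1, 2}.
Summing m² from −2 to 2: Σ m_l² = 10.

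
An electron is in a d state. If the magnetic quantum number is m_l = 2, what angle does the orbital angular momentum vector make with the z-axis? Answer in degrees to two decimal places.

For a d orbital, l = 2.
|L| = ℏ√(l(l+1)) = √6 ℏ.
L_z = m_l ℏ = 2ℏ.
cos θ = L_z/|L| = 2/√6, so θ ≈ 35.26°.

θ ≈ 35.26°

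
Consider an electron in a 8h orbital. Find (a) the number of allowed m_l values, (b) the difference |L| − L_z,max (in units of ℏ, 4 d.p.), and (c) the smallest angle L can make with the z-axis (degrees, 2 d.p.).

11 values; |L|−L_z,max ≈ 0.4772ℏ; θ_min ≈ 24.09°

8h means n = 8, l = 5.
There are 2l+1 = 11 values of m_l.
|L| − L_z,max = (√30 − 5)ℏ ≈ 0.4772ℏ.
cos θ_min = 5/√30, so θ_min ≈ 24.09°.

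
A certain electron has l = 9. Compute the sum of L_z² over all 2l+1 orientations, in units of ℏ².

m_l ∈ {-9, -8, -7, -6, -5, -4, -3, -2, -1, 0, 1, 2, 3, 4, 5, 6, 7, 8, 9}.
Σ m_l² = 2·(1 + 4 + 9 + 16 + 25 + 36 + 49 + 64 + 81) = 570.

Σ(L_z)² = 570 ℏ²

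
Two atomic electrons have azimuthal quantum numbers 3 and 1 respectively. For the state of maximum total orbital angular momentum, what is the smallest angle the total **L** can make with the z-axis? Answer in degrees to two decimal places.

Angular momentum addition gives L = |l₁ − l₂|, …, l₁ + l₂.
L ∈ {2, 3, 4}.
The maximum is L = 4, with |L_tot| = ℏ√(4·5) = 2√5 ℏ.
The minimum angle with z is arccos(4/√20) ≈ 26.57°.

θ_min ≈ 26.57°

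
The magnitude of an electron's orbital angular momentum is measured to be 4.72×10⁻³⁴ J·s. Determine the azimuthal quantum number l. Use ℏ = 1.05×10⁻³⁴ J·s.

l = 4

Dividing by ℏ: |L|/ℏ ≈ 4.495.
(|L|/ℏ)² = l(l+1) ≈ 20.21 ⇒ l = 4.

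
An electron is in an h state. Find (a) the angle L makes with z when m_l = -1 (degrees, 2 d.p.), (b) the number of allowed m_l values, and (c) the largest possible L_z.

For an h orbital, l = 5.
For m_l = -1: cos θ = -1/√30, θ ≈ 100.52°.
There are 2l+1 = 11 values of m_l.
L_z,max = lℏ = 5ℏ.

θ(m_l=-1) ≈ 100.52°; 11 values; L_z,max = 5ℏ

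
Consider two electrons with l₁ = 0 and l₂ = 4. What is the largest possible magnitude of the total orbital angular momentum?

Angular momentum addition gives L = |l₁ − l₂|, …, l₁ + l₂.
So L can be 4.
The largest magnitude corresponds to L = 4: |L_tot| = ℏ√(4·5) = 2√5 ℏ.

|L_tot|_max = 2√5 ℏ ≈ 4.472ℏ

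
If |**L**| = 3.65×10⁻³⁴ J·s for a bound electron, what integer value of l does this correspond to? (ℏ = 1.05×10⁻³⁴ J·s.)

l = 3

In units of ℏ, |L| ≈ 3.476.
l(l+1) ≈ 3.476² ≈ 12.08, so l = 3.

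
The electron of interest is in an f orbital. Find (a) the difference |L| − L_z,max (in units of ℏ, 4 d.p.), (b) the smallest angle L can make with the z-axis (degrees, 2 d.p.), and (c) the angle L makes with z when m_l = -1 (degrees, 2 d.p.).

|L|−L_z,max ≈ 0.4641ℏ; θ_min ≈ 30.00°; θ(m_l=-1) ≈ 106.78°

The letter f corresponds to l = 3.
|L| − L_z,max = (2√3 − 3)ℏ ≈ 0.4641ℏ.
cos θ_min = 3/√12, so θ_min ≈ 30.00°.
For m_l = -1: cos θ = -1/√12, θ ≈ 106.78°.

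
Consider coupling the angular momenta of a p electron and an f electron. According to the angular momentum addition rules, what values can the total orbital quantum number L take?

L = 2, 3, 4

By the triangle rule, |l₁ − l₂| ≤ L ≤ l₁ + l₂.
L ∈ {2, 3, 4}.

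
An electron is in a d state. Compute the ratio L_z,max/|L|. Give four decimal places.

L_z,max/|L| = 0.8165

A d state has l = 2.
|L| = √6 ℏ ≈ 2.4495ℏ, while L_z,max = lℏ = 2ℏ.
L_z,max/|L| = 2/√6 = 0.8165.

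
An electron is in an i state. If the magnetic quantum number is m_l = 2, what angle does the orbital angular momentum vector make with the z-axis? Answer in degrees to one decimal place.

θ ≈ 72.0°

An i state has l = 6.
|L| = √(l(l+1)) ℏ = √42 ℏ.
L_z = m_l ℏ = 2ℏ.
cos θ = L_z/|L| = 2/√42, so θ ≈ 72.0°.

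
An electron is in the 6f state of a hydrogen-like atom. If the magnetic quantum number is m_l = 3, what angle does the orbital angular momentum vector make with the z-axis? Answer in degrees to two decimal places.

6f means n = 6, l = 3.
|L| = √(l(l+1)) ℏ = 2√3 ℏ.
L_z = m_l ℏ = 3ℏ.
cos θ = L_z/|L| = 3/√12, so θ ≈ 30.00°.

θ ≈ 30.00°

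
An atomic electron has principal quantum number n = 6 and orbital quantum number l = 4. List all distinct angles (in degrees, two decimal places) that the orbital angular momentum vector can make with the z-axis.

|L|² = l(l+1)ℏ² = 20ℏ², so |L| = 2√5 ℏ.
cos θ = m_l/√20 for each m_l ∈ {-4, -3, -2, -1, 0, 1, 2, 3, 4}.

θ ∈ {26.57°, 47.87°, 63.43°, 77.08°, 90.00°, 102.92°, 116.57°, 132.13°, 153.43°}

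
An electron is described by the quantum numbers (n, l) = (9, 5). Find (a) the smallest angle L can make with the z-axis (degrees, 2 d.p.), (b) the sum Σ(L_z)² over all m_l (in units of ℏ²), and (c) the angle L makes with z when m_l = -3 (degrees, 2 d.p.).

θ_min ≈ 24.09°; Σ(L_z)² = 110 ℏ²; θ(m_l=-3) ≈ 123.21°

cos θ_min = 5/√30, so θ_min ≈ 24.09°.
Σ m_l² = 110, so Σ(L_z)² = 110 ℏ².
For m_l = -3: cos θ = -3/√30, θ ≈ 123.21°.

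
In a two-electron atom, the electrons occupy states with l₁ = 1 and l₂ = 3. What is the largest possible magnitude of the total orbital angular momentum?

Angular momentum addition gives L = |l₁ − l₂|, …, l₁ + l₂.
L ∈ {2, 3, 4}.
The largest magnitude corresponds to L = 4: |L_tot| = ℏ√(4·5) = 2√5 ℏ.

|L_tot|_max = 2√5 ℏ ≈ 4.472ℏ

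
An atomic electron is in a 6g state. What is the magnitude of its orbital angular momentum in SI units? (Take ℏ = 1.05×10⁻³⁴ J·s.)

|L| = 4.70×10⁻³⁴ J·s

6g means n = 6, l = 4.
|L| = ℏ√(l(l+1)) = ℏ√(4·5) = 2√5 ℏ
Numerically, |L| = 4.472 × (1.05×10⁻³⁴ J·s) = 4.70×10⁻³⁴ J·s.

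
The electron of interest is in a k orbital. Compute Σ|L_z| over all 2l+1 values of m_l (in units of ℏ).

Σ|L_z| = 56 ℏ

The letter k corresponds to l = 7.
m_l runs from −7 to 7, i.e. {-7, -6, -5, -4, -3, -2, -1, 0, 1, 2, 3, 4, 5, 6, 7}.
Σ|m_l| = 2(1+2+…+7) = 56.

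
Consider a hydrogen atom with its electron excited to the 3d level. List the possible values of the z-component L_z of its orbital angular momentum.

L_z ∈ {−2ℏ, −ℏ, 0, ℏ, 2ℏ}

The 3d level has l = 2.
L_z = m_l ℏ with m_l ranging from −l to +l in integer steps.
For l = 2: m_l ∈ {-2, -1, 0, 1, 2}.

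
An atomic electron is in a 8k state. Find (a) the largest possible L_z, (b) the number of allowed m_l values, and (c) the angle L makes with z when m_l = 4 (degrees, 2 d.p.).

L_z,max = 7ℏ; 15 values; θ(m_l=4) ≈ 57.69°

The 8k subshell has l = 7.
L_z,max = lℏ = 7ℏ.
There are 2l+1 = 15 values of m_l.
For m_l = 4: cos θ = 4/√56, θ ≈ 57.69°.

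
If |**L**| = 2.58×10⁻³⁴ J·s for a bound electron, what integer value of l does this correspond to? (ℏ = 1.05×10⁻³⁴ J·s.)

l = 2

|L|/ℏ = (2.58×10⁻³⁴)/(1.05×10⁻³⁴) ≈ 2.457.
Set l(l+1) = 6.04; the integer solution is l = 2.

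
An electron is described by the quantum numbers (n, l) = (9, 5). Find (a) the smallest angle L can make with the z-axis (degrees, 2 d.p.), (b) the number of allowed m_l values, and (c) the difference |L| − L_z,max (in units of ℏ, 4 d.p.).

θ_min ≈ 24.09°; 11 values; |L|−L_z,max ≈ 0.4772ℏ

cos θ_min = 5/√30, so θ_min ≈ 24.09°.
There are 2l+1 = 11 values of m_l.
|L| − L_z,max = (√30 − 5)ℏ ≈ 0.4772ℏ.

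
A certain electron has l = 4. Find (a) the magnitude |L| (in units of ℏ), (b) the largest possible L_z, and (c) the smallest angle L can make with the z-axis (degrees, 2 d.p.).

|L| = 2√5 ℏ ≈ 4.472ℏ; L_z,max = 4ℏ; θ_min ≈ 26.57°

|L| = ℏ√(4·5) = 2√5 ℏ ≈ 4.472ℏ.
L_z,max = lℏ = 4ℏ.
cos θ_min = 4/√20, so θ_min ≈ 26.57°.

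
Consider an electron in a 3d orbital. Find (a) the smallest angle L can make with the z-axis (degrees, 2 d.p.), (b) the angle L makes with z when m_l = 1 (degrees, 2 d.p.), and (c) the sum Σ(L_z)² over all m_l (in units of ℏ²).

θ_min ≈ 35.26°; θ(m_l=1) ≈ 65.91°; Σ(L_z)² = 10 ℏ²

3d means n = 3, l = 2.
cos θ_min = 2/√6, so θ_min ≈ 35.26°.
For m_l = 1: cos θ = 1/√6, θ ≈ 65.91°.
Σ m_l² = 10, so Σ(L_z)² = 10 ℏ².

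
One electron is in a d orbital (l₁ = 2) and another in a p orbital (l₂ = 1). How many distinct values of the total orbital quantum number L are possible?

By the triangle rule, |l₁ − l₂| ≤ L ≤ l₁ + l₂.
So L can be 1, 2, 3.
That is 3 values.

3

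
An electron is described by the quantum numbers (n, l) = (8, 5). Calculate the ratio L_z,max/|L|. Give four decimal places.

L_z,max/|L| = 0.9129

|L| = √30 ℏ ≈ 5.4772ℏ, while L_z,max = lℏ = 5ℏ.
L_z,max/|L| = 5/√30 = 0.9129.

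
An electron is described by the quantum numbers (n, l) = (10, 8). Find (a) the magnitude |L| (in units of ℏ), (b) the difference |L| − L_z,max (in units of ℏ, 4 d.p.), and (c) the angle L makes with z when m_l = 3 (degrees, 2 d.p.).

|L| = ℏ√(8·9) = 6√2 ℏ ≈ 8.485ℏ.
|L| − L_z,max = (6√2 − 8)ℏ ≈ 0.4853ℏ.
For m_l = 3: cos θ = 3/√72, θ ≈ 69.30°.

|L| = 6√2 ℏ ≈ 8.485ℏ; |L|−L_z,max ≈ 0.4853ℏ; θ(m_l=3) ≈ 69.30°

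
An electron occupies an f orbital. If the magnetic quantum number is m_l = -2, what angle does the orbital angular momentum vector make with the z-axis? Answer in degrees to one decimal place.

θ ≈ 125.3°

F corresponds to l = 3.
|L| = ℏ√(l(l+1)) = 2√3 ℏ.
L_z = m_l ℏ = −2ℏ.
cos θ = L_z/|L| = -2/√12, so θ ≈ 125.3°.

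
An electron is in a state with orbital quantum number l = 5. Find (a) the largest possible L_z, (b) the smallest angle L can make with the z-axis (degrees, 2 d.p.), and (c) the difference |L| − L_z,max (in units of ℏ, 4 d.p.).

L_z,max = 5ℏ; θ_min ≈ 24.09°; |L|−L_z,max ≈ 0.4772ℏ

L_z,max = lℏ = 5ℏ.
cos θ_min = 5/√30, so θ_min ≈ 24.09°.
|L| − L_z,max = (√30 − 5)ℏ ≈ 0.4772ℏ.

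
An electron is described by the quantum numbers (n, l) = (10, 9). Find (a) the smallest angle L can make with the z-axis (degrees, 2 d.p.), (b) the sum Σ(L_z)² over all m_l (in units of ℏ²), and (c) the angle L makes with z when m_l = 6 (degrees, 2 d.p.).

θ_min ≈ 18.43°; Σ(L_z)² = 570 ℏ²; θ(m_l=6) ≈ 50.77°

cos θ_min = 9/√90, so θ_min ≈ 18.43°.
Σ m_l² = 570, so Σ(L_z)² = 570 ℏ².
For m_l = 6: cos θ = 6/√90, θ ≈ 50.77°.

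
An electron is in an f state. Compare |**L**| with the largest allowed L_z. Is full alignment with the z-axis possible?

No: L_z,max = 3ℏ < |L| = 2√3 ℏ ≈ 3.464ℏ

For an f orbital, l = 3.
|L| = 2√3 ℏ ≈ 3.4641ℏ, while L_z,max = lℏ = 3ℏ.
Since |L| > L_z,max, the vector can never point exactly along z; the closest it comes is θ_min = arccos(3/√12) ≈ 30.0°.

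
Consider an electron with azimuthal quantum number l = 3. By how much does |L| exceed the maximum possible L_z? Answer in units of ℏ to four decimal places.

|L| − L_z,max ≈ 0.4641ℏ

|L| = 2√3 ℏ ≈ 3.4641ℏ, while L_z,max = lℏ = 3ℏ.
The difference is (2√3 − 3)ℏ ≈ 0.4641ℏ.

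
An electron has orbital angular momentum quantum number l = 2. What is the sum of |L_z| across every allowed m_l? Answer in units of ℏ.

Σ|L_z| = 6 ℏ

The allowed m_l values are -2, -1, 0, 1, 2.
Σ|m_l| = 2·2(2+1)/2 = 6.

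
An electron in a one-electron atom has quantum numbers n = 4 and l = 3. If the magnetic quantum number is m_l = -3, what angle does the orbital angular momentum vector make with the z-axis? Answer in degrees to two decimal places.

|L| = ℏ√(l(l+1)) = 2√3 ℏ.
L_z = m_l ℏ = −3ℏ.
cos θ = L_z/|L| = -3/√12, so θ ≈ 150.00°.

θ ≈ 150.00°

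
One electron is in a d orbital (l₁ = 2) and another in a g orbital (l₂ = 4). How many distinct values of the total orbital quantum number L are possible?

The total orbital quantum number L ranges from |l₁ − l₂| to l₁ + l₂ in integer steps.
So L can be 2, 3, 4, 5, 6.
That is 5 values.

5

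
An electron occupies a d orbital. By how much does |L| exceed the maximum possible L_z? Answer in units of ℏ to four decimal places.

|L| − L_z,max ≈ 0.4495ℏ

A d state has l = 2.
|L| = √6 ℏ ≈ 2.4495ℏ, while L_z,max = lℏ = 2ℏ.
The difference is (√6 − 2)ℏ ≈ 0.4495ℏ.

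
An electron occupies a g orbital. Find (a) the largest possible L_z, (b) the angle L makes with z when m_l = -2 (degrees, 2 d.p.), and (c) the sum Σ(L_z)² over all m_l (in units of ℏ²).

For a g orbital, l = 4.
L_z,max = lℏ = 4ℏ.
For m_l = -2: cos θ = -2/√20, θ ≈ 116.57°.
Σ m_l² = 60, so Σ(L_z)² = 60 ℏ².

L_z,max = 4ℏ; θ(m_l=-2) ≈ 116.57°; Σ(L_z)² = 60 ℏ²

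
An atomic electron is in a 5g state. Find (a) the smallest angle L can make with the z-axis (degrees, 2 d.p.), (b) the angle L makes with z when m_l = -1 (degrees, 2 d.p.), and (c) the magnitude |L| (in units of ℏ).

The 5g subshell has l = 4.
cos θ_min = 4/√20, so θ_min ≈ 26.57°.
For m_l = -1: cos θ = -1/√20, θ ≈ 102.92°.
|L| = ℏ√(4·5) = 2√5 ℏ ≈ 4.472ℏ.

θ_min ≈ 26.57°; θ(m_l=-1) ≈ 102.92°; |L| = 2√5 ℏ ≈ 4.472ℏ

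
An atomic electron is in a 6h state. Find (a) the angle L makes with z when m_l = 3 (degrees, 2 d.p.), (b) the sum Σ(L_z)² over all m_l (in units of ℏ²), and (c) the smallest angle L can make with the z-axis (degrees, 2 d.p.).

For 6h, l = 5.
For m_l = 3: cos θ = 3/√30, θ ≈ 56.79°.
Σ m_l² = 110, so Σ(L_z)² = 110 ℏ².
cos θ_min = 5/√30, so θ_min ≈ 24.09°.

θ(m_l=3) ≈ 56.79°; Σ(L_z)² = 110 ℏ²; θ_min ≈ 24.09°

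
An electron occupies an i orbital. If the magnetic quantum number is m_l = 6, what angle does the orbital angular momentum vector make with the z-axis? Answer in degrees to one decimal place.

An i state has l = 6.
|L| = √(l(l+1)) ℏ = √42 ℏ.
L_z = m_l ℏ = 6ℏ.
cos θ = L_z/|L| = 6/√42, so θ ≈ 22.2°.

θ ≈ 22.2°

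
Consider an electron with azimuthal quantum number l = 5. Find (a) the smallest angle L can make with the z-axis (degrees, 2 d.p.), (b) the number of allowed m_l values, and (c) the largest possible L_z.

θ_min ≈ 24.09°; 11 values; L_z,max = 5ℏ

cos θ_min = 5/√30, so θ_min ≈ 24.09°.
There are 2l+1 = 11 values of m_l.
L_z,max = lℏ = 5ℏ.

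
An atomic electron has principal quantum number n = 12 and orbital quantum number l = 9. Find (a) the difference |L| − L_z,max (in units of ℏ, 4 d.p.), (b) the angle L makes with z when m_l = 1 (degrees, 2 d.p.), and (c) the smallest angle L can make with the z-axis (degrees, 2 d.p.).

|L|−L_z,max ≈ 0.4868ℏ; θ(m_l=1) ≈ 83.95°; θ_min ≈ 18.43°

|L| − L_z,max = (3√10 − 9)ℏ ≈ 0.4868ℏ.
For m_l = 1: cos θ = 1/√90, θ ≈ 83.95°.
cos θ_min = 9/√90, so θ_min ≈ 18.43°.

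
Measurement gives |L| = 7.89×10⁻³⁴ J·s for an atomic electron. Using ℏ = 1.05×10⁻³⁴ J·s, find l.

l = 7

|L|/ℏ = (7.89×10⁻³⁴)/(1.05×10⁻³⁴) ≈ 7.514.
Set l(l+1) = 56.46; the integer solution is l = 7.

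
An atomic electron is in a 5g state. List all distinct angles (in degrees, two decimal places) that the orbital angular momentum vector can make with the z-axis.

θ ∈ {26.57°, 47.87°, 63.43°, 77.08°, 90.00°, 102.92°, 116.57°, 132.13°, 153.43°}

The 5g subshell has l = 4.
|L|² = l(l+1)ℏ² = 20ℏ², so |L| = 2√5 ℏ.
cos θ = m_l/√20 for each m_l ∈ {-4, -3, -2, -1, 0, 1, 2, 3, 4}.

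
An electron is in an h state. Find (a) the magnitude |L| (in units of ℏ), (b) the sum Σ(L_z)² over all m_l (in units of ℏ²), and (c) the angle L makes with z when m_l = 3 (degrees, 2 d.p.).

|L| = √30 ℏ ≈ 5.477ℏ; Σ(L_z)² = 110 ℏ²; θ(m_l=3) ≈ 56.79°

The letter h corresponds to l = 5.
|L| = ℏ√(5·6) = √30 ℏ ≈ 5.477ℏ.
Σ m_l² = 110, so Σ(L_z)² = 110 ℏ².
For m_l = 3: cos θ = 3/√30, θ ≈ 56.79°.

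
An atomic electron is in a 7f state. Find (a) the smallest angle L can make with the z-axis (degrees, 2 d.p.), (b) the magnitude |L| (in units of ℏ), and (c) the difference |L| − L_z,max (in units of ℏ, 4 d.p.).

θ_min ≈ 30.00°; |L| = 2√3 ℏ ≈ 3.464ℏ; |L|−L_z,max ≈ 0.4641ℏ

For 7f, l = 3.
cos θ_min = 3/√12, so θ_min ≈ 30.00°.
|L| = ℏ√(3·4) = 2√3 ℏ ≈ 3.464ℏ.
|L| − L_z,max = (2√3 − 3)ℏ ≈ 0.4641ℏ.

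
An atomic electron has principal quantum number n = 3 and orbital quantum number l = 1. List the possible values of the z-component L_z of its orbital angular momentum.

L_z ∈ {−ℏ, 0, ℏ}

L_z = m_l ℏ with m_l ranging from −l to +l in integer steps.
For l = 1: m_l ∈ {-1, 0, 1}.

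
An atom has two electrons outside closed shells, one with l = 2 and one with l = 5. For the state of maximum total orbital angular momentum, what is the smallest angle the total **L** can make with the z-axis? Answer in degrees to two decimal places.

θ_min ≈ 20.70°

The total orbital quantum number L ranges from |l₁ − l₂| to l₁ + l₂ in integer steps.
L ∈ {3, 4, 5, 6, 7}.
The maximum is L = 7, with |L_tot| = ℏ√(7·8) = 2√14 ℏ.
The minimum angle with z is arccos(7/√56) ≈ 20.70°.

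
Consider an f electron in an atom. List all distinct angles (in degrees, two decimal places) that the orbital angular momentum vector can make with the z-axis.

θ ∈ {30.00°, 54.74°, 73.22°, 90.00°, 106.78°, 125.26°, 150.00°}

F corresponds to l = 3.
|L| = √(l(l+1)) ℏ = 2√3 ℏ.
cos θ = m_l/√12 for each m_l ∈ {-3, -2, -1, 0, 1, 2, 3}.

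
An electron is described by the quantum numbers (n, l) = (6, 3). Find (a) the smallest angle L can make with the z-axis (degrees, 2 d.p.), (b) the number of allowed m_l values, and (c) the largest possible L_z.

θ_min ≈ 30.00°; 7 values; L_z,max = 3ℏ

cos θ_min = 3/√12, so θ_min ≈ 30.00°.
There are 2l+1 = 7 values of m_l.
L_z,max = lℏ = 3ℏ.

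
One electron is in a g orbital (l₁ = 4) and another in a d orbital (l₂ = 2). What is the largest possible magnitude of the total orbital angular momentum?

Angular momentum addition gives L = |l₁ − l₂|, …, l₁ + l₂.
Allowed values: L = 2, 3, 4, 5, 6.
The largest magnitude corresponds to L = 6: |L_tot| = ℏ√(6·7) = √42 ℏ.

|L_tot|_max = √42 ℏ ≈ 6.481ℏ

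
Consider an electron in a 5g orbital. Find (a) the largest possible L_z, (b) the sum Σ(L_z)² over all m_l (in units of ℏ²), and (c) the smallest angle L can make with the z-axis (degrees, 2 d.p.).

L_z,max = 4ℏ; Σ(L_z)² = 60 ℏ²; θ_min ≈ 26.57°

5g means n = 5, l = 4.
L_z,max = lℏ = 4ℏ.
Σ m_l² = 60, so Σ(L_z)² = 60 ℏ².
cos θ_min = 4/√20, so θ_min ≈ 26.57°.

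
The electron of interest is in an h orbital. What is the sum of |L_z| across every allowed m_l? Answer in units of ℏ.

For an h orbital, l = 5.
m_l runs from −5 to 5, i.e. {-5, -4, -3, -2, -1, 0, 1, 2, 3, 4, 5}.
Σ|m_l| = l(l+1) = 30.

Σ|L_z| = 30 ℏ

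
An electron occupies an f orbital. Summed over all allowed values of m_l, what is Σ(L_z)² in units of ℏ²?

Σ(L_z)² = 28 ℏ²

An f state has l = 3.
m_l runs from −3 to 3, i.e. {-3, -2, -1, 0, 1, 2, 3}.
Summing m² from −3 to 3: Σ m_l² = 28.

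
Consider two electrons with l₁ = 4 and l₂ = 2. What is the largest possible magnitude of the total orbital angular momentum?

|L_tot|_max = √42 ℏ ≈ 6.481ℏ

Angular momentum addition gives L = |l₁ − l₂|, …, l₁ + l₂.
So L can be 2, 3, 4, 5, 6.
The largest magnitude corresponds to L = 6: |L_tot| = ℏ√(6·7) = √42 ℏ.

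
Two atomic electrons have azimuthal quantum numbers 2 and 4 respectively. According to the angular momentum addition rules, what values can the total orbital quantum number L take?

The total orbital quantum number L ranges from |l₁ − l₂| to l₁ + l₂ in integer steps.
L ∈ {2, 3, 4, 5, 6}.

L = 2, 3, 4, 5, 6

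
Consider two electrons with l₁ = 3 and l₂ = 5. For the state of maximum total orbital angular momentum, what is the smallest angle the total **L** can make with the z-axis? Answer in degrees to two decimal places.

θ_min ≈ 19.47°

Angular momentum addition gives L = |l₁ − l₂|, …, l₁ + l₂.
So L can be 2, 3, 4, 5, 6, 7, 8.
The maximum is L = 8, with |L_tot| = ℏ√(8·9) = 6√2 ℏ.
The minimum angle with z is arccos(8/√72) ≈ 19.47°.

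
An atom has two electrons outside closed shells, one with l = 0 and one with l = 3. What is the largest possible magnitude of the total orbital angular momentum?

The total orbital quantum number L ranges from |l₁ − l₂| to l₁ + l₂ in integer steps.
So L can be 3.
The largest magnitude corresponds to L = 3: |L_tot| = ℏ√(3·4) = 2√3 ℏ.

|L_tot|_max = 2√3 ℏ ≈ 3.464ℏ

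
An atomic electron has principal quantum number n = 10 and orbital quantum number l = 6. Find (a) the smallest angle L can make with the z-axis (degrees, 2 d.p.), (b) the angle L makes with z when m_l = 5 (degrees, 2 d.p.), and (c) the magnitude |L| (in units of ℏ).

θ_min ≈ 22.21°; θ(m_l=5) ≈ 39.51°; |L| = √42 ℏ ≈ 6.481ℏ

cos θ_min = 6/√42, so θ_min ≈ 22.21°.
For m_l = 5: cos θ = 5/√42, θ ≈ 39.51°.
|L| = ℏ√(6·7) = √42 ℏ ≈ 6.481ℏ.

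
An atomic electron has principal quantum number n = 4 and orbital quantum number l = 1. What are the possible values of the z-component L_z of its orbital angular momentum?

L_z ∈ {−ℏ, 0, ℏ}

L_z = m_l ℏ with m_l ranging from −l to +l in integer steps.
For l = 1: m_l ∈ {-1, 0, 1}.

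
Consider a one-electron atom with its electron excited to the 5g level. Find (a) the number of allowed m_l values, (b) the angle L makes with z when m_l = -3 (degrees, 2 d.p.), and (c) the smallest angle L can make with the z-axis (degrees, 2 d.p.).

9 values; θ(m_l=-3) ≈ 132.13°; θ_min ≈ 26.57°

The 5g level has l = 4.
There are 2l+1 = 9 values of m_l.
For m_l = -3: cos θ = -3/√20, θ ≈ 132.13°.
cos θ_min = 4/√20, so θ_min ≈ 26.57°.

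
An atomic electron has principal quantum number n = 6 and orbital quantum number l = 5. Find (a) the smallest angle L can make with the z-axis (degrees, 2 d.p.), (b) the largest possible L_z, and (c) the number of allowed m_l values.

cos θ_min = 5/√30, so θ_min ≈ 24.09°.
L_z,max = lℏ = 5ℏ.
There are 2l+1 = 11 values of m_l.

θ_min ≈ 24.09°; L_z,max = 5ℏ; 11 values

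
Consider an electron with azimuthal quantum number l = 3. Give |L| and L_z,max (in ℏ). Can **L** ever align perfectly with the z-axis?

|L| = 2√3 ℏ ≈ 3.4641ℏ, while L_z,max = lℏ = 3ℏ.
Since |L| > L_z,max, the vector can never point exactly along z; the closest it comes is θ_min = arccos(3/√12) ≈ 30.0°.

No: L_z,max = 3ℏ < |L| = 2√3 ℏ ≈ 3.464ℏ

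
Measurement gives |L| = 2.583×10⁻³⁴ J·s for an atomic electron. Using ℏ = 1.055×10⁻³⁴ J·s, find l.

l = 2

Dividing by ℏ: |L|/ℏ ≈ 2.448.
l(l+1) ≈ 2.448² ≈ 5.99, so l = 2.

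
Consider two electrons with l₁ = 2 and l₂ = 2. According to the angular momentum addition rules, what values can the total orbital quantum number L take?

L = 0, 1, 2, 3, 4

By the triangle rule, |l₁ − l₂| ≤ L ≤ l₁ + l₂.
Allowed values: L = 0, 1, 2, 3, 4.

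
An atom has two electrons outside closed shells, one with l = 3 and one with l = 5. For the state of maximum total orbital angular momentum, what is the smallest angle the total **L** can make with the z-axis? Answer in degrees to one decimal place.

θ_min ≈ 19.5°

Angular momentum addition gives L = |l₁ − l₂|, …, l₁ + l₂.
L ∈ {2, 3, 4, 5, 6, 7, 8}.
The maximum is L = 8, with |L_tot| = ℏ√(8·9) = 6√2 ℏ.
The minimum angle with z is arccos(8/√72) ≈ 19.5°.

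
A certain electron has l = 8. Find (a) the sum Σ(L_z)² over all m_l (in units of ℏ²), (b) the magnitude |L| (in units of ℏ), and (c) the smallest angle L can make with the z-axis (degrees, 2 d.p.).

Σ(L_z)² = 408 ℏ²; |L| = 6√2 ℏ ≈ 8.485ℏ; θ_min ≈ 19.47°

Σ m_l² = 408, so Σ(L_z)² = 408 ℏ².
|L| = ℏ√(8·9) = 6√2 ℏ ≈ 8.485ℏ.
cos θ_min = 8/√72, so θ_min ≈ 19.47°.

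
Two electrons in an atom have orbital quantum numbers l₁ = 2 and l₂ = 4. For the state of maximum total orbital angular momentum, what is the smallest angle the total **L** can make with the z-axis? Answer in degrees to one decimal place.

L runs from |2 − 4| = 2 to 2 + 4 = 6.
Allowed values: L = 2, 3, 4, 5, 6.
The maximum is L = 6, with |L_tot| = ℏ√(6·7) = √42 ℏ.
The minimum angle with z is arccos(6/√42) ≈ 22.2°.

θ_min ≈ 22.2°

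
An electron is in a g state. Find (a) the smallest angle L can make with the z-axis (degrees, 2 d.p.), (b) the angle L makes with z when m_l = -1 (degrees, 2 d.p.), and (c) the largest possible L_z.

The letter g corresponds to l = 4.
cos θ_min = 4/√20, so θ_min ≈ 26.57°.
For m_l = -1: cos θ = -1/√20, θ ≈ 102.92°.
L_z,max = lℏ = 4ℏ.

θ_min ≈ 26.57°; θ(m_l=-1) ≈ 102.92°; L_z,max = 4ℏ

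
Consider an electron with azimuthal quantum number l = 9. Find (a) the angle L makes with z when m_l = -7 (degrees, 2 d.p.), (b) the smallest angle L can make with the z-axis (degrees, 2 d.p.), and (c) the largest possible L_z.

θ(m_l=-7) ≈ 137.55°; θ_min ≈ 18.43°; L_z,max = 9ℏ

For m_l = -7: cos θ = -7/√90, θ ≈ 137.55°.
cos θ_min = 9/√90, so θ_min ≈ 18.43°.
L_z,max = lℏ = 9ℏ.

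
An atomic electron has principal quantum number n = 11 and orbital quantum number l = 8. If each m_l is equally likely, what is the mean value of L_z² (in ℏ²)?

⟨L_z²⟩ = 24 ℏ²

m_l runs from −8 to 8, i.e. {-8, -7, -6, -5, -4, -3, -2, -1, 0, 1, 2, 3, 4, 5, 6, 7, 8}.
Average of L_z² over 17 states: 408/17 ℏ² = 24 ℏ².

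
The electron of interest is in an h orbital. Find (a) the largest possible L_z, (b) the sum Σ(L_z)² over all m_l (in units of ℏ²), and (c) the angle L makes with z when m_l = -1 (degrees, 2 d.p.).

L_z,max = 5ℏ; Σ(L_z)² = 110 ℏ²; θ(m_l=-1) ≈ 100.52°

H corresponds to l = 5.
L_z,max = lℏ = 5ℏ.
Σ m_l² = 110, so Σ(L_z)² = 110 ℏ².
For m_l = -1: cos θ = -1/√30, θ ≈ 100.52°.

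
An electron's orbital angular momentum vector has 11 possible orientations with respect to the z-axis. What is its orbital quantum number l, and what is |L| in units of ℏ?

l = 5, |L| = √30 ℏ ≈ 5.477ℏ

11 = 2l + 1, so l = (11−1)/2 = 5.
Then |L| = √(l(l+1)) ℏ = √30 ℏ.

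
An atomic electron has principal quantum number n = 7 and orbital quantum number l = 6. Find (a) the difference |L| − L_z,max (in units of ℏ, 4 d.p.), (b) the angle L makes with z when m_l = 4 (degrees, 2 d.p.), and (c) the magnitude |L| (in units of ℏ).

|L|−L_z,max ≈ 0.4807ℏ; θ(m_l=4) ≈ 51.89°; |L| = √42 ℏ ≈ 6.481ℏ

|L| − L_z,max = (√42 − 6)ℏ ≈ 0.4807ℏ.
For m_l = 4: cos θ = 4/√42, θ ≈ 51.89°.
|L| = ℏ√(6·7) = √42 ℏ ≈ 6.481ℏ.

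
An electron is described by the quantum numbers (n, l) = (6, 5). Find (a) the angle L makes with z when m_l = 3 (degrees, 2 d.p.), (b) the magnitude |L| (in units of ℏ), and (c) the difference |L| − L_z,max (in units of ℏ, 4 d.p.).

θ(m_l=3) ≈ 56.79°; |L| = √30 ℏ ≈ 5.477ℏ; |L|−L_z,max ≈ 0.4772ℏ

For m_l = 3: cos θ = 3/√30, θ ≈ 56.79°.
|L| = ℏ√(5·6) = √30 ℏ ≈ 5.477ℏ.
|L| − L_z,max = (√30 − 5)ℏ ≈ 0.4772ℏ.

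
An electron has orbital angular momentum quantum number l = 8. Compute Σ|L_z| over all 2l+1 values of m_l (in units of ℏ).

The allowed m_l values are -8, -7, -6, -5, -4, -3, -2, -1, 0, 1, 2, 3, 4, 5, 6, 7, 8.
Σ|m_l| = 2·8(8+1)/2 = 72.

Σ|L_z| = 72 ℏ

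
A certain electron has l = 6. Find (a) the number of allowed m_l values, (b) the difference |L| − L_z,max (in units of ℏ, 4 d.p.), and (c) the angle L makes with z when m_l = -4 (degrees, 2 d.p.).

13 values; |L|−L_z,max ≈ 0.4807ℏ; θ(m_l=-4) ≈ 128.11°

There are 2l+1 = 13 values of m_l.
|L| − L_z,max = (√42 − 6)ℏ ≈ 0.4807ℏ.
For m_l = -4: cos θ = -4/√42, θ ≈ 128.11°.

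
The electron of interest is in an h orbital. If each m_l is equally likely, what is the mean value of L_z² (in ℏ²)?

⟨L_z²⟩ = 10 ℏ²

An h state has l = 5.
The allowed m_l values are -5, -4, -3, -2, -1, 0, 1, 2, 3, 4, 5.
Average of L_z² over 11 states: 110/11 ℏ² = 10 ℏ².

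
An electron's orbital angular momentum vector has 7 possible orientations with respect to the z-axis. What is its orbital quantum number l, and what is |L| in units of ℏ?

l = 3, |L| = 2√3 ℏ ≈ 3.464ℏ

2l + 1 = 7 ⇒ l = 3.
|L| = ℏ√(l(l+1)) = ℏ√(3·4) = 2√3 ℏ.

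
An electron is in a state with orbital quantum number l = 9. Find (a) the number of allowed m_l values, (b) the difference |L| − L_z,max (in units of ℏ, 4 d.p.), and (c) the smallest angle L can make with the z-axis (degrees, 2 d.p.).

There are 2l+1 = 19 values of m_l.
|L| − L_z,max = (3√10 − 9)ℏ ≈ 0.4868ℏ.
cos θ_min = 9/√90, so θ_min ≈ 18.43°.

19 values; |L|−L_z,max ≈ 0.4868ℏ; θ_min ≈ 18.43°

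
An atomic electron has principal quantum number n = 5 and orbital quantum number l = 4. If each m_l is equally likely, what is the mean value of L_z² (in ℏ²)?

⟨L_z²⟩ = 6.667 ℏ²

m_l ∈ {-4, -3, -2, -1, 0, 1, 2, 3, 4}.
⟨L_z²⟩ = ℏ²·(Σ m_l²)/(2l+1) = ℏ²·60/9 = 6.667ℏ².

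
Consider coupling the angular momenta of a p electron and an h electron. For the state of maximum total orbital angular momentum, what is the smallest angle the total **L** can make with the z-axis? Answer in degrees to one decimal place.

θ_min ≈ 22.2°

Angular momentum addition gives L = |l₁ − l₂|, …, l₁ + l₂.
L ∈ {4, 5, 6}.
The maximum is L = 6, with |L_tot| = ℏ√(6·7) = √42 ℏ.
The minimum angle with z is arccos(6/√42) ≈ 22.2°.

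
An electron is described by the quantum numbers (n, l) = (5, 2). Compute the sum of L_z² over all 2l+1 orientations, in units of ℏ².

Σ(L_z)² = 10 ℏ²

The allowed m_l values are -2, -1, 0, 1, 2.
Σ m_l² = 2·(1 + 4) = 10.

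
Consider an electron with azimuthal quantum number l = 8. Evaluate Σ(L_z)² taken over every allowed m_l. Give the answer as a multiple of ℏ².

The allowed m_l values are -8, -7, -6, -5, -4, -3, -2, -1, 0, 1, 2, 3, 4, 5, 6, 7, 8.
Σ m_l² = l(l+1)(2l+1)/3 = 8·9·17/3 = 408.

Σ(L_z)² = 408 ℏ²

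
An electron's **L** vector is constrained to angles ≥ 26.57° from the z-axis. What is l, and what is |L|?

At minimum angle, m_l = l, so cos θ = l/√(l(l+1)); cos²θ = l/(l+1) = 0.7999.
Solving: l = 4.
Then |L| = ℏ√(4·5) = 2√5 ℏ.

l = 4, |L| = 2√5 ℏ ≈ 4.472ℏ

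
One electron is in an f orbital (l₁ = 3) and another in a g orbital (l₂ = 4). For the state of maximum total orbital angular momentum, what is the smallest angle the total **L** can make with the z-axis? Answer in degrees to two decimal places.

θ_min ≈ 20.70°

The total orbital quantum number L ranges from |l₁ − l₂| to l₁ + l₂ in integer steps.
L ∈ {1, 2, 3, 4, 5, 6, 7}.
The maximum is L = 7, with |L_tot| = ℏ√(7·8) = 2√14 ℏ.
The minimum angle with z is arccos(7/√56) ≈ 20.70°.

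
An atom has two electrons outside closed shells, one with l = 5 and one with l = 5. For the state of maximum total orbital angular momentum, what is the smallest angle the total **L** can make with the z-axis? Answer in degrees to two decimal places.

By the triangle rule, |l₁ − l₂| ≤ L ≤ l₁ + l₂.
L ∈ {0, 1, 2, 3, 4, 5, 6, 7, 8, 9, 10}.
The maximum is L = 10, with |L_tot| = ℏ√(10·11) = √110 ℏ.
The minimum angle with z is arccos(10/√110) ≈ 17.55°.

θ_min ≈ 17.55°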